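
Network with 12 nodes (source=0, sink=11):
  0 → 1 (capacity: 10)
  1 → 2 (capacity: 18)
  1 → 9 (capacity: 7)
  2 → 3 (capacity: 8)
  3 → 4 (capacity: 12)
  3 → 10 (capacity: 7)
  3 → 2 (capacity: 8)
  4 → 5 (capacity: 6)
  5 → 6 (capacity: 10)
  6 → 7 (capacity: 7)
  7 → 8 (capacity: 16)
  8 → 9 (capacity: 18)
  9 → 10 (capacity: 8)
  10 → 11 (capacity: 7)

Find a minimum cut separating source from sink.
Min cut value = 7, edges: (10,11)

Min cut value: 7
Partition: S = [0, 1, 2, 3, 4, 5, 6, 7, 8, 9, 10], T = [11]
Cut edges: (10,11)

By max-flow min-cut theorem, max flow = min cut = 7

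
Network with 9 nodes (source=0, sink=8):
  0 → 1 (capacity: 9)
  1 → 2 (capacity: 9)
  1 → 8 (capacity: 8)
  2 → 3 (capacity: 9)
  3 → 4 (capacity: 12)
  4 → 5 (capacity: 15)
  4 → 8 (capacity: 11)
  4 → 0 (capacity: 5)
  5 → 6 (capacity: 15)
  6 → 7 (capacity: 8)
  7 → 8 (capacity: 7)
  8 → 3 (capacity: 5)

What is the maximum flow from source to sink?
Maximum flow = 9

Max flow: 9

Flow assignment:
  0 → 1: 9/9
  1 → 2: 1/9
  1 → 8: 8/8
  2 → 3: 1/9
  3 → 4: 1/12
  4 → 8: 1/11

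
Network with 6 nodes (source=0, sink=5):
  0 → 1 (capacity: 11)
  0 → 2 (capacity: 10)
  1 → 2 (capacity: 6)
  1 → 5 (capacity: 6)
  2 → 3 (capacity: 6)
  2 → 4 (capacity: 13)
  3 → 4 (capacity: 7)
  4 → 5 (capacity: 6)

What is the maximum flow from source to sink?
Maximum flow = 12

Max flow: 12

Flow assignment:
  0 → 1: 11/11
  0 → 2: 1/10
  1 → 2: 5/6
  1 → 5: 6/6
  2 → 4: 6/13
  4 → 5: 6/6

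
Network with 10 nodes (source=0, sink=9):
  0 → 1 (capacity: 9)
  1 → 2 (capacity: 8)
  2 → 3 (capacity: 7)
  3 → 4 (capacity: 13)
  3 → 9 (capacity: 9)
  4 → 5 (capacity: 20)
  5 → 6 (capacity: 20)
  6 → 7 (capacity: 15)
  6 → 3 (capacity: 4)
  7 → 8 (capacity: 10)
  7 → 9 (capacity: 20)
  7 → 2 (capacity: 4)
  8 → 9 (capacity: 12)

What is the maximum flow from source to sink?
Maximum flow = 7

Max flow: 7

Flow assignment:
  0 → 1: 7/9
  1 → 2: 7/8
  2 → 3: 7/7
  3 → 9: 7/9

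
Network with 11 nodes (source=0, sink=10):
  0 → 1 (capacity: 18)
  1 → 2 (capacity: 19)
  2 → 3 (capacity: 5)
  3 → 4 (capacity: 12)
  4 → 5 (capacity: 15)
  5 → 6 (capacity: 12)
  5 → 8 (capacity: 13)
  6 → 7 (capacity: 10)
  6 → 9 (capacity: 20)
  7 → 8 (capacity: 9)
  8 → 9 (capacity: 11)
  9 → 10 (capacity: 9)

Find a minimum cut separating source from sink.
Min cut value = 5, edges: (2,3)

Min cut value: 5
Partition: S = [0, 1, 2], T = [3, 4, 5, 6, 7, 8, 9, 10]
Cut edges: (2,3)

By max-flow min-cut theorem, max flow = min cut = 5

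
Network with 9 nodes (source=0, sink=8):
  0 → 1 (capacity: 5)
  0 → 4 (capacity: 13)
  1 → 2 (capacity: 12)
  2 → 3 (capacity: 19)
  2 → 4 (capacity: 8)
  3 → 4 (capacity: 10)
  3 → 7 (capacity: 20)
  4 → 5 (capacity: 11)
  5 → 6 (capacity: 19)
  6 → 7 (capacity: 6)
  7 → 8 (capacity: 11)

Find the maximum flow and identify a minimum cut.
Max flow = 11, Min cut edges: (7,8)

Maximum flow: 11
Minimum cut: (7,8)
Partition: S = [0, 1, 2, 3, 4, 5, 6, 7], T = [8]

Max-flow min-cut theorem verified: both equal 11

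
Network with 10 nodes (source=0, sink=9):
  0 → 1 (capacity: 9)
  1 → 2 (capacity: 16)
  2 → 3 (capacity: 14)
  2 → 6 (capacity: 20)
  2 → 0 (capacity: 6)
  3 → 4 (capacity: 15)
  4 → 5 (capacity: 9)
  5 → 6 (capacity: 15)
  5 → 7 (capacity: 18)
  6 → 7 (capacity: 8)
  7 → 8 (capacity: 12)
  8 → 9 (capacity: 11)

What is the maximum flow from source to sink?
Maximum flow = 9

Max flow: 9

Flow assignment:
  0 → 1: 9/9
  1 → 2: 9/16
  2 → 3: 1/14
  2 → 6: 8/20
  3 → 4: 1/15
  4 → 5: 1/9
  5 → 7: 1/18
  6 → 7: 8/8
  7 → 8: 9/12
  8 → 9: 9/11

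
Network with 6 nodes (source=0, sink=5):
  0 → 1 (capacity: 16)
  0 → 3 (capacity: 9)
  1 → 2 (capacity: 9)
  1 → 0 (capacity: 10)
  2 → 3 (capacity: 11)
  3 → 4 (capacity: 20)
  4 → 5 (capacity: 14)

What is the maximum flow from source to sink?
Maximum flow = 14

Max flow: 14

Flow assignment:
  0 → 1: 9/16
  0 → 3: 5/9
  1 → 2: 9/9
  2 → 3: 9/11
  3 → 4: 14/20
  4 → 5: 14/14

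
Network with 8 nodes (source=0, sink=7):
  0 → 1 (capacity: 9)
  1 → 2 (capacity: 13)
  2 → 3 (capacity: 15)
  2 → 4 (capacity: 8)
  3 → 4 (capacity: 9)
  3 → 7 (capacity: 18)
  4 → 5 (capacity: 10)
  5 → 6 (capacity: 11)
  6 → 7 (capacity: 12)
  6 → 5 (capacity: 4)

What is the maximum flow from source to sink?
Maximum flow = 9

Max flow: 9

Flow assignment:
  0 → 1: 9/9
  1 → 2: 9/13
  2 → 3: 9/15
  3 → 7: 9/18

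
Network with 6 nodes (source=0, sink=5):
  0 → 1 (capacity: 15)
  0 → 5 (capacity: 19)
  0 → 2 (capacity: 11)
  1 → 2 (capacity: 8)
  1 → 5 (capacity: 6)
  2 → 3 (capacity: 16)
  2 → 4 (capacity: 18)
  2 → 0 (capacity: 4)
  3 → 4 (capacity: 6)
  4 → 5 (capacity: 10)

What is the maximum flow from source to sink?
Maximum flow = 35

Max flow: 35

Flow assignment:
  0 → 1: 14/15
  0 → 5: 19/19
  0 → 2: 2/11
  1 → 2: 8/8
  1 → 5: 6/6
  2 → 4: 10/18
  4 → 5: 10/10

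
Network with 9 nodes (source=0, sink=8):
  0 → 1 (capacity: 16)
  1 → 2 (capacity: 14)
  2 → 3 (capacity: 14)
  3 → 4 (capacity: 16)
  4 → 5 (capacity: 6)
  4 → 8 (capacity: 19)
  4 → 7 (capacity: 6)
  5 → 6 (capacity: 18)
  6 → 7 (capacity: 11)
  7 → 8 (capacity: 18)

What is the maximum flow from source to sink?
Maximum flow = 14

Max flow: 14

Flow assignment:
  0 → 1: 14/16
  1 → 2: 14/14
  2 → 3: 14/14
  3 → 4: 14/16
  4 → 8: 14/19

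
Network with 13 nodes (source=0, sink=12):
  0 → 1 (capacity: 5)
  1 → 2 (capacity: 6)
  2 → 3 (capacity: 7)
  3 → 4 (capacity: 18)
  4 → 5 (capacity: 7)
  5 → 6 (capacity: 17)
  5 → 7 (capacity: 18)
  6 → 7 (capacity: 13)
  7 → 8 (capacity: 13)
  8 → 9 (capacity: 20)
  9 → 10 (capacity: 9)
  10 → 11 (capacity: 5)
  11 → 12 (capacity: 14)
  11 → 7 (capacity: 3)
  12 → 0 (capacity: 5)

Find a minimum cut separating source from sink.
Min cut value = 5, edges: (10,11)

Min cut value: 5
Partition: S = [0, 1, 2, 3, 4, 5, 6, 7, 8, 9, 10], T = [11, 12]
Cut edges: (10,11)

By max-flow min-cut theorem, max flow = min cut = 5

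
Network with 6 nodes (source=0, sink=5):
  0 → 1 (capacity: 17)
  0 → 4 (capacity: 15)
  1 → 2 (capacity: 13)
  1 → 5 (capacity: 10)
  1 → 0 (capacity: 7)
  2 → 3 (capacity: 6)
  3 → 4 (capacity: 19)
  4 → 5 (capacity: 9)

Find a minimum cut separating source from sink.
Min cut value = 19, edges: (1,5), (4,5)

Min cut value: 19
Partition: S = [0, 1, 2, 3, 4], T = [5]
Cut edges: (1,5), (4,5)

By max-flow min-cut theorem, max flow = min cut = 19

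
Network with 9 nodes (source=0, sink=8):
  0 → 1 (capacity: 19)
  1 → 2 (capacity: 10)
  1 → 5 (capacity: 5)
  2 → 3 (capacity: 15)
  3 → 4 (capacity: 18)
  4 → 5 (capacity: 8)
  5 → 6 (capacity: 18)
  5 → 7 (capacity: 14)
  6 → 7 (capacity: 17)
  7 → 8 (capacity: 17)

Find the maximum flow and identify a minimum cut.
Max flow = 13, Min cut edges: (1,5), (4,5)

Maximum flow: 13
Minimum cut: (1,5), (4,5)
Partition: S = [0, 1, 2, 3, 4], T = [5, 6, 7, 8]

Max-flow min-cut theorem verified: both equal 13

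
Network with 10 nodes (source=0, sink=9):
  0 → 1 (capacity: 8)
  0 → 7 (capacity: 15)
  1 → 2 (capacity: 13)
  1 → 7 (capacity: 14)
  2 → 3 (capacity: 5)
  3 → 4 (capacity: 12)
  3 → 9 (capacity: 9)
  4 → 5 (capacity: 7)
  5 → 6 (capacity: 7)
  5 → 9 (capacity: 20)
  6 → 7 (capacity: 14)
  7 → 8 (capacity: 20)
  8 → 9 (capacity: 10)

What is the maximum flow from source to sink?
Maximum flow = 15

Max flow: 15

Flow assignment:
  0 → 1: 5/8
  0 → 7: 10/15
  1 → 2: 5/13
  2 → 3: 5/5
  3 → 9: 5/9
  7 → 8: 10/20
  8 → 9: 10/10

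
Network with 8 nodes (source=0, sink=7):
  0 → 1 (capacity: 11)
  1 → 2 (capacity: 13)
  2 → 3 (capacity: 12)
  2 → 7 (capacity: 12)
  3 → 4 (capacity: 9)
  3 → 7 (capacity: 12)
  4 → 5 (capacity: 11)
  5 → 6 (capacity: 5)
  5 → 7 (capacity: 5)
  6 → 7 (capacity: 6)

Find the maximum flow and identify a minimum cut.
Max flow = 11, Min cut edges: (0,1)

Maximum flow: 11
Minimum cut: (0,1)
Partition: S = [0], T = [1, 2, 3, 4, 5, 6, 7]

Max-flow min-cut theorem verified: both equal 11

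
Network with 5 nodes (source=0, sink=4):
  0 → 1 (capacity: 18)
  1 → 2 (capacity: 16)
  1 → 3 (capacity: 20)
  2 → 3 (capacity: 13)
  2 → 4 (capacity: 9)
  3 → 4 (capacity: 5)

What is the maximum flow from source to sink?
Maximum flow = 14

Max flow: 14

Flow assignment:
  0 → 1: 14/18
  1 → 2: 14/16
  2 → 3: 5/13
  2 → 4: 9/9
  3 → 4: 5/5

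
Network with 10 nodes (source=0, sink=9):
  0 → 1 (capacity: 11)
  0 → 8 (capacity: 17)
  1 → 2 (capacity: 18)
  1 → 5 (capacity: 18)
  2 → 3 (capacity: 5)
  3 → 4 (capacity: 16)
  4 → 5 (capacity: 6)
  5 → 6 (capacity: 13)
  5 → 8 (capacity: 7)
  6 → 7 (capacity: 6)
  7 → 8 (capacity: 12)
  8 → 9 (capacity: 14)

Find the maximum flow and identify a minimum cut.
Max flow = 14, Min cut edges: (8,9)

Maximum flow: 14
Minimum cut: (8,9)
Partition: S = [0, 1, 2, 3, 4, 5, 6, 7, 8], T = [9]

Max-flow min-cut theorem verified: both equal 14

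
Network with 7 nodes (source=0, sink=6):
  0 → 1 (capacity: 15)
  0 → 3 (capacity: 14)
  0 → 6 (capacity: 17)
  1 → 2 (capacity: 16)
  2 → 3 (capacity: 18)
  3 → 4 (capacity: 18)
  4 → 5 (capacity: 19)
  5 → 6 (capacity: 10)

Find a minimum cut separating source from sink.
Min cut value = 27, edges: (0,6), (5,6)

Min cut value: 27
Partition: S = [0, 1, 2, 3, 4, 5], T = [6]
Cut edges: (0,6), (5,6)

By max-flow min-cut theorem, max flow = min cut = 27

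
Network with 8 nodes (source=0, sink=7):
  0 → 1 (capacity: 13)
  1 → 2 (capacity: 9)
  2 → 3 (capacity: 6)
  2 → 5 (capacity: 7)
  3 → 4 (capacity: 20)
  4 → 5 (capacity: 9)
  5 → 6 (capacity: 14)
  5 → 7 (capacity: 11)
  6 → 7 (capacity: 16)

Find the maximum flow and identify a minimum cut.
Max flow = 9, Min cut edges: (1,2)

Maximum flow: 9
Minimum cut: (1,2)
Partition: S = [0, 1], T = [2, 3, 4, 5, 6, 7]

Max-flow min-cut theorem verified: both equal 9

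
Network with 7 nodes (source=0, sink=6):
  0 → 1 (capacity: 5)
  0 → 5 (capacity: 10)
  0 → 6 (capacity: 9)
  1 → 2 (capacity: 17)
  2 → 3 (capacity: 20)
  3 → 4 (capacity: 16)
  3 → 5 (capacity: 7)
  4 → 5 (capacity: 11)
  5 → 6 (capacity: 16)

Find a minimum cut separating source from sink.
Min cut value = 24, edges: (0,1), (0,5), (0,6)

Min cut value: 24
Partition: S = [0], T = [1, 2, 3, 4, 5, 6]
Cut edges: (0,1), (0,5), (0,6)

By max-flow min-cut theorem, max flow = min cut = 24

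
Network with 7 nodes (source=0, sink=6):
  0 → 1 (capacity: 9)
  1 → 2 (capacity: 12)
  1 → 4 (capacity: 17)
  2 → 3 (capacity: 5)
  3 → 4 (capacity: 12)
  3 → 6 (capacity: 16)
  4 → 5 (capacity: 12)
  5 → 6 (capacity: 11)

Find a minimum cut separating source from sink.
Min cut value = 9, edges: (0,1)

Min cut value: 9
Partition: S = [0], T = [1, 2, 3, 4, 5, 6]
Cut edges: (0,1)

By max-flow min-cut theorem, max flow = min cut = 9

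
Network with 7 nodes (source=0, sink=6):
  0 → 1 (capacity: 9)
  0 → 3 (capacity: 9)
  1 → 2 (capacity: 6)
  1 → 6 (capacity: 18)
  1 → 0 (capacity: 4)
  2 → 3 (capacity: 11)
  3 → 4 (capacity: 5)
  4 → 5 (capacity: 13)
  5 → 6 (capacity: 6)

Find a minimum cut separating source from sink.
Min cut value = 14, edges: (0,1), (3,4)

Min cut value: 14
Partition: S = [0, 2, 3], T = [1, 4, 5, 6]
Cut edges: (0,1), (3,4)

By max-flow min-cut theorem, max flow = min cut = 14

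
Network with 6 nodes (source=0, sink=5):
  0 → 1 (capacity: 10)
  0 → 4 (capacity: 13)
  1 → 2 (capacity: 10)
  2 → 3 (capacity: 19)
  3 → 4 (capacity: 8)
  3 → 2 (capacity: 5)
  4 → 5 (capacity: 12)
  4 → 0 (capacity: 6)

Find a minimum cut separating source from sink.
Min cut value = 12, edges: (4,5)

Min cut value: 12
Partition: S = [0, 1, 2, 3, 4], T = [5]
Cut edges: (4,5)

By max-flow min-cut theorem, max flow = min cut = 12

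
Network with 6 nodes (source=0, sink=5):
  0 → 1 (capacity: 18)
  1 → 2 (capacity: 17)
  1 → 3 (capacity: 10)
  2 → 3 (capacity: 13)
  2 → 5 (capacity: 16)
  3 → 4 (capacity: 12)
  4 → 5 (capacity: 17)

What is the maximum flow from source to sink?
Maximum flow = 18

Max flow: 18

Flow assignment:
  0 → 1: 18/18
  1 → 2: 17/17
  1 → 3: 1/10
  2 → 3: 1/13
  2 → 5: 16/16
  3 → 4: 2/12
  4 → 5: 2/17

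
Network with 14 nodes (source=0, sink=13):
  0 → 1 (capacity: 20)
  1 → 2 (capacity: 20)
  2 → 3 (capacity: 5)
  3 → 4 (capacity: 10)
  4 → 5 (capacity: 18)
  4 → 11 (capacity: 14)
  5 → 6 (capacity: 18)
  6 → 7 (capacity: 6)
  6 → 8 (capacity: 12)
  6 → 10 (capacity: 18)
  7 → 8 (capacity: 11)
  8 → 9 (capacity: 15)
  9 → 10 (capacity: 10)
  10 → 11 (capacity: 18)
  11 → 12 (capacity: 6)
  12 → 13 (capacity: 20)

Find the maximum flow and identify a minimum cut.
Max flow = 5, Min cut edges: (2,3)

Maximum flow: 5
Minimum cut: (2,3)
Partition: S = [0, 1, 2], T = [3, 4, 5, 6, 7, 8, 9, 10, 11, 12, 13]

Max-flow min-cut theorem verified: both equal 5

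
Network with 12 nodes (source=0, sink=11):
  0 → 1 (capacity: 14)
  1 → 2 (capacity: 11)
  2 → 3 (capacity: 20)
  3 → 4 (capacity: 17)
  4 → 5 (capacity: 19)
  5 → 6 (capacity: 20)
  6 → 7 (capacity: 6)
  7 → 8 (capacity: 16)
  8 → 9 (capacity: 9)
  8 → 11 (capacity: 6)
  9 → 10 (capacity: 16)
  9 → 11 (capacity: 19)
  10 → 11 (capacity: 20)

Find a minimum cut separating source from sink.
Min cut value = 6, edges: (6,7)

Min cut value: 6
Partition: S = [0, 1, 2, 3, 4, 5, 6], T = [7, 8, 9, 10, 11]
Cut edges: (6,7)

By max-flow min-cut theorem, max flow = min cut = 6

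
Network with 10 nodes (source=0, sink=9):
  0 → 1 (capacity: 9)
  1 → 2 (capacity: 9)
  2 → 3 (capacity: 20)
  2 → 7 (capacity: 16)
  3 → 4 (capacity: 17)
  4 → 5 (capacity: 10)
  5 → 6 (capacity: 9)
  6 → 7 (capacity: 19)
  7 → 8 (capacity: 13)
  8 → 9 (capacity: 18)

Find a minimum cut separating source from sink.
Min cut value = 9, edges: (1,2)

Min cut value: 9
Partition: S = [0, 1], T = [2, 3, 4, 5, 6, 7, 8, 9]
Cut edges: (1,2)

By max-flow min-cut theorem, max flow = min cut = 9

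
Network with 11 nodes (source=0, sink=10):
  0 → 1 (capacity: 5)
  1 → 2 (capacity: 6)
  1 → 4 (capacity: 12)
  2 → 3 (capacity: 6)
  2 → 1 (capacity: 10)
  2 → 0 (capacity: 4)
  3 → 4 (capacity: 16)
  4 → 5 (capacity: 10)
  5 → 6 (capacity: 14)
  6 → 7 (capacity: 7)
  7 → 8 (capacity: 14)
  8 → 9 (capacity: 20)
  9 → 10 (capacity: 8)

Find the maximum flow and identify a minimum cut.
Max flow = 5, Min cut edges: (0,1)

Maximum flow: 5
Minimum cut: (0,1)
Partition: S = [0], T = [1, 2, 3, 4, 5, 6, 7, 8, 9, 10]

Max-flow min-cut theorem verified: both equal 5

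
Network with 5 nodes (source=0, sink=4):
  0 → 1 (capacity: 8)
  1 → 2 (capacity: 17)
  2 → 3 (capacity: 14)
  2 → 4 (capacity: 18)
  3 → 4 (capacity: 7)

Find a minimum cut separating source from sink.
Min cut value = 8, edges: (0,1)

Min cut value: 8
Partition: S = [0], T = [1, 2, 3, 4]
Cut edges: (0,1)

By max-flow min-cut theorem, max flow = min cut = 8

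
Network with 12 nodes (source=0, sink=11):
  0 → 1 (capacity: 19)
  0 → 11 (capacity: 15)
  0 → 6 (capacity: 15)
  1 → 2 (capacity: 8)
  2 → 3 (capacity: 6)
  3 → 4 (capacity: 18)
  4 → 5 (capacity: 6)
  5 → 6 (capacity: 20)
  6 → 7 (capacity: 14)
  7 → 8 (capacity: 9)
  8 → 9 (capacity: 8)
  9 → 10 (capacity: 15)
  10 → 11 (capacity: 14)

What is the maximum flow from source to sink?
Maximum flow = 23

Max flow: 23

Flow assignment:
  0 → 1: 6/19
  0 → 11: 15/15
  0 → 6: 2/15
  1 → 2: 6/8
  2 → 3: 6/6
  3 → 4: 6/18
  4 → 5: 6/6
  5 → 6: 6/20
  6 → 7: 8/14
  7 → 8: 8/9
  8 → 9: 8/8
  9 → 10: 8/15
  10 → 11: 8/14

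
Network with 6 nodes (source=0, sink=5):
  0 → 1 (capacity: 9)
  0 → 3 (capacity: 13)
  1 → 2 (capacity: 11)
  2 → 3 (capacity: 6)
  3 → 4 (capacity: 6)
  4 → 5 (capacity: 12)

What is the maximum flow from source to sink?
Maximum flow = 6

Max flow: 6

Flow assignment:
  0 → 1: 6/9
  1 → 2: 6/11
  2 → 3: 6/6
  3 → 4: 6/6
  4 → 5: 6/12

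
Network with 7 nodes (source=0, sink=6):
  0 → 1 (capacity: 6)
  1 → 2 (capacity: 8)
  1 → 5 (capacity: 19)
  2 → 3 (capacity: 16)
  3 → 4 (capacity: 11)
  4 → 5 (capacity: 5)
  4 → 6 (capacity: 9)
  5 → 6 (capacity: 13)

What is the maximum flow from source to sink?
Maximum flow = 6

Max flow: 6

Flow assignment:
  0 → 1: 6/6
  1 → 5: 6/19
  5 → 6: 6/13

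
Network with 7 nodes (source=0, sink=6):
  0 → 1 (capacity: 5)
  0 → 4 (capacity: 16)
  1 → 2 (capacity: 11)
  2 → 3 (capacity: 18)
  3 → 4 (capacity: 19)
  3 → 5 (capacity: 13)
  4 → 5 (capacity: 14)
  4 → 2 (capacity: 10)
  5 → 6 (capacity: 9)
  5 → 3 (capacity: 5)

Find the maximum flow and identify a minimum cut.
Max flow = 9, Min cut edges: (5,6)

Maximum flow: 9
Minimum cut: (5,6)
Partition: S = [0, 1, 2, 3, 4, 5], T = [6]

Max-flow min-cut theorem verified: both equal 9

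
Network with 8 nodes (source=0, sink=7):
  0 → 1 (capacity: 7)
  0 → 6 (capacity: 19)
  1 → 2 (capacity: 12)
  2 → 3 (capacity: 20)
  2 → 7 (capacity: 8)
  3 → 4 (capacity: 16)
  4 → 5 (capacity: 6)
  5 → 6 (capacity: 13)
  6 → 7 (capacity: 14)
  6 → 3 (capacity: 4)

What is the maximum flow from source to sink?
Maximum flow = 21

Max flow: 21

Flow assignment:
  0 → 1: 7/7
  0 → 6: 14/19
  1 → 2: 7/12
  2 → 7: 7/8
  6 → 7: 14/14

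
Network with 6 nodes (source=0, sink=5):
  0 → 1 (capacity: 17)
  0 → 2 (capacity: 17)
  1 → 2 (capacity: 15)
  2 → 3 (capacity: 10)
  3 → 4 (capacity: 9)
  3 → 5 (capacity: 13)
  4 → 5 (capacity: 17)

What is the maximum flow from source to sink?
Maximum flow = 10

Max flow: 10

Flow assignment:
  0 → 1: 10/17
  1 → 2: 10/15
  2 → 3: 10/10
  3 → 5: 10/13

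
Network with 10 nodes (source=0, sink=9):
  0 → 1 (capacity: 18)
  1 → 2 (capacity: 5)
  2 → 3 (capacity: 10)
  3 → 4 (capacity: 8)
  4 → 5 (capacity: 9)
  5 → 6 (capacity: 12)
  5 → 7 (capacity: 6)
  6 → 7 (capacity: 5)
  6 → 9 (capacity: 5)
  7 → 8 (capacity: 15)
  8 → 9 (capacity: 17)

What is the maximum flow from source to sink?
Maximum flow = 5

Max flow: 5

Flow assignment:
  0 → 1: 5/18
  1 → 2: 5/5
  2 → 3: 5/10
  3 → 4: 5/8
  4 → 5: 5/9
  5 → 6: 5/12
  6 → 9: 5/5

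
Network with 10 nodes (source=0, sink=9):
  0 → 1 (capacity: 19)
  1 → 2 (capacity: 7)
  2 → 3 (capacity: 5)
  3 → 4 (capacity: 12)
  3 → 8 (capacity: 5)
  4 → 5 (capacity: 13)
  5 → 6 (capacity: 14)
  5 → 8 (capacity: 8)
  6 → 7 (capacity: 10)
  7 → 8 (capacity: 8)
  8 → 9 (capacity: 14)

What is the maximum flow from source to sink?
Maximum flow = 5

Max flow: 5

Flow assignment:
  0 → 1: 5/19
  1 → 2: 5/7
  2 → 3: 5/5
  3 → 8: 5/5
  8 → 9: 5/14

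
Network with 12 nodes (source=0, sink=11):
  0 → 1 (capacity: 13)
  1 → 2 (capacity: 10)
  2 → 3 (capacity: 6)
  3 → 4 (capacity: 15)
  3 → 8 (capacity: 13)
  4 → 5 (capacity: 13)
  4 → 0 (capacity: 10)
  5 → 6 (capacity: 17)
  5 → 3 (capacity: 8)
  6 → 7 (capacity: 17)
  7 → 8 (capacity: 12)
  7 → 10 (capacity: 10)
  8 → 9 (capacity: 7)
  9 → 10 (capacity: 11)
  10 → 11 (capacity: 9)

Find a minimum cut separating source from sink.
Min cut value = 6, edges: (2,3)

Min cut value: 6
Partition: S = [0, 1, 2], T = [3, 4, 5, 6, 7, 8, 9, 10, 11]
Cut edges: (2,3)

By max-flow min-cut theorem, max flow = min cut = 6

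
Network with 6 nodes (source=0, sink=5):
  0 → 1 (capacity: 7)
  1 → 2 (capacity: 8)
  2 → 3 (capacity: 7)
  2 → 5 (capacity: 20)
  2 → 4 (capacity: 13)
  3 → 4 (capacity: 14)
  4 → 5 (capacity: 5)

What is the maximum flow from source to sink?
Maximum flow = 7

Max flow: 7

Flow assignment:
  0 → 1: 7/7
  1 → 2: 7/8
  2 → 5: 7/20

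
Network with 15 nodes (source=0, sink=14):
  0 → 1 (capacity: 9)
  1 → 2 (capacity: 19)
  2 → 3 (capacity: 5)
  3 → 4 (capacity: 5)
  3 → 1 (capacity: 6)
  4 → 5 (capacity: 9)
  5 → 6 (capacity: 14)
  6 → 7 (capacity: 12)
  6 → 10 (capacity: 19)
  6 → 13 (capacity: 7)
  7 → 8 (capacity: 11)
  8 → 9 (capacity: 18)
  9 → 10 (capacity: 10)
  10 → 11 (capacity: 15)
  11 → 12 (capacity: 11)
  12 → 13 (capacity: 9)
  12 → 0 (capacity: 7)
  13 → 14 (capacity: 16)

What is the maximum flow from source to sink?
Maximum flow = 5

Max flow: 5

Flow assignment:
  0 → 1: 5/9
  1 → 2: 5/19
  2 → 3: 5/5
  3 → 4: 5/5
  4 → 5: 5/9
  5 → 6: 5/14
  6 → 13: 5/7
  13 → 14: 5/16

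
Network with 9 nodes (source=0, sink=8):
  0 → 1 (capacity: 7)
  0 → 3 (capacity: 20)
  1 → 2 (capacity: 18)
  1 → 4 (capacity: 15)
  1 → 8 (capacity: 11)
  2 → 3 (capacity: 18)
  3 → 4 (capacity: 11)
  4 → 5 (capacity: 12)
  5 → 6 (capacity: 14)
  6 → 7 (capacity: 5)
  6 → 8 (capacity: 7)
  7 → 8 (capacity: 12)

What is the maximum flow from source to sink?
Maximum flow = 18

Max flow: 18

Flow assignment:
  0 → 1: 7/7
  0 → 3: 11/20
  1 → 8: 7/11
  3 → 4: 11/11
  4 → 5: 11/12
  5 → 6: 11/14
  6 → 7: 4/5
  6 → 8: 7/7
  7 → 8: 4/12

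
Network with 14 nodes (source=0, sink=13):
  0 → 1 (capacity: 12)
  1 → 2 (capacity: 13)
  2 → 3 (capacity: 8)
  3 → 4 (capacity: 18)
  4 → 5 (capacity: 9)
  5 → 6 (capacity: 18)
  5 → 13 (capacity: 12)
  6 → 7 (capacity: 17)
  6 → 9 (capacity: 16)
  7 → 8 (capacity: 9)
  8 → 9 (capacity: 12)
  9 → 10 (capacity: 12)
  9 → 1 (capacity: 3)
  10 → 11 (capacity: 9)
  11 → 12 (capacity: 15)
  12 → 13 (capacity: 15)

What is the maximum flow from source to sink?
Maximum flow = 8

Max flow: 8

Flow assignment:
  0 → 1: 8/12
  1 → 2: 8/13
  2 → 3: 8/8
  3 → 4: 8/18
  4 → 5: 8/9
  5 → 13: 8/12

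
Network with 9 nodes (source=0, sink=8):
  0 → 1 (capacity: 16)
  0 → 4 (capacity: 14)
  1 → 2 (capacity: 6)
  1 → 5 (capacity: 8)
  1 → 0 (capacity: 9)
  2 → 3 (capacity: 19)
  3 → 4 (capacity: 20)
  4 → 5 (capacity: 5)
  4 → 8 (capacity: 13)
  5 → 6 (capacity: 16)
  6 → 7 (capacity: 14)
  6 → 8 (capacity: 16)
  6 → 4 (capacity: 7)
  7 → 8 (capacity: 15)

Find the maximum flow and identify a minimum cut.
Max flow = 26, Min cut edges: (1,5), (4,5), (4,8)

Maximum flow: 26
Minimum cut: (1,5), (4,5), (4,8)
Partition: S = [0, 1, 2, 3, 4], T = [5, 6, 7, 8]

Max-flow min-cut theorem verified: both equal 26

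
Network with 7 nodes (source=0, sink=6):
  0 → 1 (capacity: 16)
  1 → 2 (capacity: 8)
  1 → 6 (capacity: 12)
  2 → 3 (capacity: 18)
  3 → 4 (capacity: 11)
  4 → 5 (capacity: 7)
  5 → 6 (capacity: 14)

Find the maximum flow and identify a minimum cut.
Max flow = 16, Min cut edges: (0,1)

Maximum flow: 16
Minimum cut: (0,1)
Partition: S = [0], T = [1, 2, 3, 4, 5, 6]

Max-flow min-cut theorem verified: both equal 16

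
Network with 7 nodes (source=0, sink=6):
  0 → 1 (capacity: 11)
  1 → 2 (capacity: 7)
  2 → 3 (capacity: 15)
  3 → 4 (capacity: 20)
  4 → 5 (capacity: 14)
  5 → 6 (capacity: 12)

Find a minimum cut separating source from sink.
Min cut value = 7, edges: (1,2)

Min cut value: 7
Partition: S = [0, 1], T = [2, 3, 4, 5, 6]
Cut edges: (1,2)

By max-flow min-cut theorem, max flow = min cut = 7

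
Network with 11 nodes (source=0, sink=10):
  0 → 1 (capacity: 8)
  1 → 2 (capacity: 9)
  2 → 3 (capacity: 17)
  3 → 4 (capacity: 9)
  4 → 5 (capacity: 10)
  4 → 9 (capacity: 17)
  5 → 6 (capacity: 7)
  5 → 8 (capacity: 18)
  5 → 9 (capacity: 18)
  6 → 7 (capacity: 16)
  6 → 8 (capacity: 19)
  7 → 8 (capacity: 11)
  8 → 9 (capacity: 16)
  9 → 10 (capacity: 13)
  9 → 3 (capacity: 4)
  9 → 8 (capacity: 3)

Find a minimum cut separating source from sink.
Min cut value = 8, edges: (0,1)

Min cut value: 8
Partition: S = [0], T = [1, 2, 3, 4, 5, 6, 7, 8, 9, 10]
Cut edges: (0,1)

By max-flow min-cut theorem, max flow = min cut = 8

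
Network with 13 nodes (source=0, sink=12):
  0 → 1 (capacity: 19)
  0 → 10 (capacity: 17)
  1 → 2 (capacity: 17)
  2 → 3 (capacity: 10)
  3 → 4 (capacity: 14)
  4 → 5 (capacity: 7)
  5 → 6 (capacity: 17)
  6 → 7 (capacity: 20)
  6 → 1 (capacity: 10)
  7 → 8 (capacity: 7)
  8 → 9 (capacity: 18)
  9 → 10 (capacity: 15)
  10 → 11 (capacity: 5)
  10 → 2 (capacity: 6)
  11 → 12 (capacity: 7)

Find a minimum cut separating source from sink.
Min cut value = 5, edges: (10,11)

Min cut value: 5
Partition: S = [0, 1, 2, 3, 4, 5, 6, 7, 8, 9, 10], T = [11, 12]
Cut edges: (10,11)

By max-flow min-cut theorem, max flow = min cut = 5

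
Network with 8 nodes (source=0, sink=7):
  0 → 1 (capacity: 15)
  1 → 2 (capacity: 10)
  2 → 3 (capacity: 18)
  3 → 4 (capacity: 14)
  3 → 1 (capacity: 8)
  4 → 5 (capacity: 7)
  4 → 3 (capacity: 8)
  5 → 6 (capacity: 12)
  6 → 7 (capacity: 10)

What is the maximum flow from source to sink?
Maximum flow = 7

Max flow: 7

Flow assignment:
  0 → 1: 7/15
  1 → 2: 10/10
  2 → 3: 10/18
  3 → 4: 7/14
  3 → 1: 3/8
  4 → 5: 7/7
  5 → 6: 7/12
  6 → 7: 7/10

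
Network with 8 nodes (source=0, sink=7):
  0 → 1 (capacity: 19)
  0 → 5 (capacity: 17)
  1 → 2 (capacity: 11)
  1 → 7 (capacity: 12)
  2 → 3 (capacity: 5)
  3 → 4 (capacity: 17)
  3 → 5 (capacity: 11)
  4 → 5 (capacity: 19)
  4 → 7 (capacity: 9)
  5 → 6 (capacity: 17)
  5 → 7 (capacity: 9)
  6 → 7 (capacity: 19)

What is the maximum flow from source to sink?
Maximum flow = 34

Max flow: 34

Flow assignment:
  0 → 1: 17/19
  0 → 5: 17/17
  1 → 2: 5/11
  1 → 7: 12/12
  2 → 3: 5/5
  3 → 4: 5/17
  4 → 7: 5/9
  5 → 6: 8/17
  5 → 7: 9/9
  6 → 7: 8/19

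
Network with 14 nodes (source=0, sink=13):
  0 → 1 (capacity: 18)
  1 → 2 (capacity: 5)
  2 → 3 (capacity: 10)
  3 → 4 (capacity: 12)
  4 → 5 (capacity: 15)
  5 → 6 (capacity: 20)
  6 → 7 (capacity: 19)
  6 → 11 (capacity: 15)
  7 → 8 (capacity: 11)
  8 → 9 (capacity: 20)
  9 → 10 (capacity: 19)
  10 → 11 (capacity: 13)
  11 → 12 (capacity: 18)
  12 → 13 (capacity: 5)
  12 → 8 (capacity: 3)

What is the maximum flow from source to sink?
Maximum flow = 5

Max flow: 5

Flow assignment:
  0 → 1: 5/18
  1 → 2: 5/5
  2 → 3: 5/10
  3 → 4: 5/12
  4 → 5: 5/15
  5 → 6: 5/20
  6 → 11: 5/15
  11 → 12: 5/18
  12 → 13: 5/5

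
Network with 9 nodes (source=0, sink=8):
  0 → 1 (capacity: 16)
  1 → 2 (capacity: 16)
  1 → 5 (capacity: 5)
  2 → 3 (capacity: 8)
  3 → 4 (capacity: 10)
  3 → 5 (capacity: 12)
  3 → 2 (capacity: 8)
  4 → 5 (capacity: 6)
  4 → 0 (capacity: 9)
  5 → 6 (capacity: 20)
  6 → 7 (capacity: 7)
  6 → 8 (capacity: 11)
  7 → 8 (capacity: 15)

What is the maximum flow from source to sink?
Maximum flow = 13

Max flow: 13

Flow assignment:
  0 → 1: 13/16
  1 → 2: 8/16
  1 → 5: 5/5
  2 → 3: 8/8
  3 → 5: 8/12
  5 → 6: 13/20
  6 → 7: 2/7
  6 → 8: 11/11
  7 → 8: 2/15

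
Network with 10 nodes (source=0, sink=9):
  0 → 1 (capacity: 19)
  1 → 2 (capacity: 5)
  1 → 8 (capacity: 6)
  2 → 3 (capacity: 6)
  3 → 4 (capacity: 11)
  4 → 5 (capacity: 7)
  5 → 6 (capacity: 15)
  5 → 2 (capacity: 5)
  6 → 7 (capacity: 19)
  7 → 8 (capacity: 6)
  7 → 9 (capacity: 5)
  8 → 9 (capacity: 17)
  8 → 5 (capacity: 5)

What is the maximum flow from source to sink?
Maximum flow = 11

Max flow: 11

Flow assignment:
  0 → 1: 11/19
  1 → 2: 5/5
  1 → 8: 6/6
  2 → 3: 5/6
  3 → 4: 5/11
  4 → 5: 5/7
  5 → 6: 5/15
  6 → 7: 5/19
  7 → 9: 5/5
  8 → 9: 6/17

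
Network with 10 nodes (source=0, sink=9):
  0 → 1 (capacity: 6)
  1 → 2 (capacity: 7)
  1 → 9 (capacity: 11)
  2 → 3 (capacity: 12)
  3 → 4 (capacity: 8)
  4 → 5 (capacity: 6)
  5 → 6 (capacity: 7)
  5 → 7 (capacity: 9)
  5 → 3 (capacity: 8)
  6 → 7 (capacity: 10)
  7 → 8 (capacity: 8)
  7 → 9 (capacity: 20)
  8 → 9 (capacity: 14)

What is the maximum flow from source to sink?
Maximum flow = 6

Max flow: 6

Flow assignment:
  0 → 1: 6/6
  1 → 9: 6/11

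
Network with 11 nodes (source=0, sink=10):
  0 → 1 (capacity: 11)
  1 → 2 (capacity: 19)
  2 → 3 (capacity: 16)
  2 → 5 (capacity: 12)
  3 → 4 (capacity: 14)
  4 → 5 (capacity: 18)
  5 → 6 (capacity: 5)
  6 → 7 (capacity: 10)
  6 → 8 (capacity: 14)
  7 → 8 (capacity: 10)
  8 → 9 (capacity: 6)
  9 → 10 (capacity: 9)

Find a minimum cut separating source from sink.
Min cut value = 5, edges: (5,6)

Min cut value: 5
Partition: S = [0, 1, 2, 3, 4, 5], T = [6, 7, 8, 9, 10]
Cut edges: (5,6)

By max-flow min-cut theorem, max flow = min cut = 5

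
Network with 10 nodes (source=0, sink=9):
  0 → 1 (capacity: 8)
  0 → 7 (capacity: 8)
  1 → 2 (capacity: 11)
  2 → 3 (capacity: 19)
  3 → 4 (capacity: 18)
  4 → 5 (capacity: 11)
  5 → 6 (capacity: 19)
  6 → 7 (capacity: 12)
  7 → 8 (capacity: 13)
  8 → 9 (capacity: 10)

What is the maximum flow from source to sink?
Maximum flow = 10

Max flow: 10

Flow assignment:
  0 → 1: 8/8
  0 → 7: 2/8
  1 → 2: 8/11
  2 → 3: 8/19
  3 → 4: 8/18
  4 → 5: 8/11
  5 → 6: 8/19
  6 → 7: 8/12
  7 → 8: 10/13
  8 → 9: 10/10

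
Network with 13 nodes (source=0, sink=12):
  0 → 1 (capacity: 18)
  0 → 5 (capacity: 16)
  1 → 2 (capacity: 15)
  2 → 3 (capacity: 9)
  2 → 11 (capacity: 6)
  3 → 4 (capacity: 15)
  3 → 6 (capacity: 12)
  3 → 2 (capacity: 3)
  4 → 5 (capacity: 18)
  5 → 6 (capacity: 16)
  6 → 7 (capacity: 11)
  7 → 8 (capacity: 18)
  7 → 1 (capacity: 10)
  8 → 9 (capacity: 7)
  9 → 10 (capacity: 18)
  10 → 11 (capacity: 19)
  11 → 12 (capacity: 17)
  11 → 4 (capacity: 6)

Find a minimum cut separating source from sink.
Min cut value = 13, edges: (2,11), (8,9)

Min cut value: 13
Partition: S = [0, 1, 2, 3, 4, 5, 6, 7, 8], T = [9, 10, 11, 12]
Cut edges: (2,11), (8,9)

By max-flow min-cut theorem, max flow = min cut = 13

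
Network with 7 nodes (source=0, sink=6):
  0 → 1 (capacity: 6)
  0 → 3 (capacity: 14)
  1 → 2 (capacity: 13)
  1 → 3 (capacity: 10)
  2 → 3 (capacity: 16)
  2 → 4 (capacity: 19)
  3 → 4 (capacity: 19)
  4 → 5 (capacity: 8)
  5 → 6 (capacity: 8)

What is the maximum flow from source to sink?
Maximum flow = 8

Max flow: 8

Flow assignment:
  0 → 3: 8/14
  3 → 4: 8/19
  4 → 5: 8/8
  5 → 6: 8/8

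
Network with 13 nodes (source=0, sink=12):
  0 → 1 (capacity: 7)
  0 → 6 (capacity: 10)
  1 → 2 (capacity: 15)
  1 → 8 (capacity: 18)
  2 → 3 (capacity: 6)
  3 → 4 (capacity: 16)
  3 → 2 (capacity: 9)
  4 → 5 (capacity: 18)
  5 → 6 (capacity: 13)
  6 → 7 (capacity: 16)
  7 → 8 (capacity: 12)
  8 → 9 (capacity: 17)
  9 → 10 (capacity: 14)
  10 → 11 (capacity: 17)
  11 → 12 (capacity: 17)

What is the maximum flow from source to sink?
Maximum flow = 14

Max flow: 14

Flow assignment:
  0 → 1: 4/7
  0 → 6: 10/10
  1 → 8: 4/18
  6 → 7: 10/16
  7 → 8: 10/12
  8 → 9: 14/17
  9 → 10: 14/14
  10 → 11: 14/17
  11 → 12: 14/17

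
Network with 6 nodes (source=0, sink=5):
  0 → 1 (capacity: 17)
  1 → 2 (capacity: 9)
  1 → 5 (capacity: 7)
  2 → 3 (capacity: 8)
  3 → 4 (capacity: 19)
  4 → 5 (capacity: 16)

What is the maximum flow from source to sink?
Maximum flow = 15

Max flow: 15

Flow assignment:
  0 → 1: 15/17
  1 → 2: 8/9
  1 → 5: 7/7
  2 → 3: 8/8
  3 → 4: 8/19
  4 → 5: 8/16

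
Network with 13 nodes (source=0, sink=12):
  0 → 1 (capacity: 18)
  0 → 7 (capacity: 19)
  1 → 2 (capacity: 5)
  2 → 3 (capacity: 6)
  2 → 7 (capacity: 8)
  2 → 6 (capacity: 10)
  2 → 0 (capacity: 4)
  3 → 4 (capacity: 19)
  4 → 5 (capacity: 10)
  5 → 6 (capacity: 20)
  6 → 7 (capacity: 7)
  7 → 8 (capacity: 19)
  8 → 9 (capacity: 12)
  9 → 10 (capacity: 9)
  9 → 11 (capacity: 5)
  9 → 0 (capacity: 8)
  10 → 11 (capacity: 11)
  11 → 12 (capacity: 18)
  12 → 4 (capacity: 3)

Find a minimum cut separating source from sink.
Min cut value = 12, edges: (8,9)

Min cut value: 12
Partition: S = [0, 1, 2, 3, 4, 5, 6, 7, 8], T = [9, 10, 11, 12]
Cut edges: (8,9)

By max-flow min-cut theorem, max flow = min cut = 12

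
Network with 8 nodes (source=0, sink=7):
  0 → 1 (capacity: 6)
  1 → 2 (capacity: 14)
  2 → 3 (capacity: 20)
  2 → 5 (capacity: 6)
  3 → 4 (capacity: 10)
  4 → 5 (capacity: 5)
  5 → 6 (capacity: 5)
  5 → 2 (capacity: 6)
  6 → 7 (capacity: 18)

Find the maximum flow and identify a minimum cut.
Max flow = 5, Min cut edges: (5,6)

Maximum flow: 5
Minimum cut: (5,6)
Partition: S = [0, 1, 2, 3, 4, 5], T = [6, 7]

Max-flow min-cut theorem verified: both equal 5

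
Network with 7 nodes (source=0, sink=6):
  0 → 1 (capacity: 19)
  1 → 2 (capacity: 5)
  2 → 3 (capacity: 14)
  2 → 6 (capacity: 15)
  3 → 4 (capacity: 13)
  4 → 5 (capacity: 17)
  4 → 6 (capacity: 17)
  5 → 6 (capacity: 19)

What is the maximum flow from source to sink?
Maximum flow = 5

Max flow: 5

Flow assignment:
  0 → 1: 5/19
  1 → 2: 5/5
  2 → 6: 5/15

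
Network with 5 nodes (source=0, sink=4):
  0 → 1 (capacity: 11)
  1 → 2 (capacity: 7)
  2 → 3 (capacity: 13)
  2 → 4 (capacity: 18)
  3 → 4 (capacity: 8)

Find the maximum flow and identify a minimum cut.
Max flow = 7, Min cut edges: (1,2)

Maximum flow: 7
Minimum cut: (1,2)
Partition: S = [0, 1], T = [2, 3, 4]

Max-flow min-cut theorem verified: both equal 7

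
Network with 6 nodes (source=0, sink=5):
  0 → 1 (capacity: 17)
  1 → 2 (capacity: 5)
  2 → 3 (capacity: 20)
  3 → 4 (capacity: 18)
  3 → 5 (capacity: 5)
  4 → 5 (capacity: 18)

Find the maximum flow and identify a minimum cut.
Max flow = 5, Min cut edges: (1,2)

Maximum flow: 5
Minimum cut: (1,2)
Partition: S = [0, 1], T = [2, 3, 4, 5]

Max-flow min-cut theorem verified: both equal 5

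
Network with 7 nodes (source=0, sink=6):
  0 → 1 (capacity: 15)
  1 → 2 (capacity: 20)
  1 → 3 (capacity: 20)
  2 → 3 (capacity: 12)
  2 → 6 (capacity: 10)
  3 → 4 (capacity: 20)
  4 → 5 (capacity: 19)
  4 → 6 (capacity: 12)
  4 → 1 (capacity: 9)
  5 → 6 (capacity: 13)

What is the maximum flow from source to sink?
Maximum flow = 15

Max flow: 15

Flow assignment:
  0 → 1: 15/15
  1 → 2: 10/20
  1 → 3: 5/20
  2 → 6: 10/10
  3 → 4: 5/20
  4 → 6: 5/12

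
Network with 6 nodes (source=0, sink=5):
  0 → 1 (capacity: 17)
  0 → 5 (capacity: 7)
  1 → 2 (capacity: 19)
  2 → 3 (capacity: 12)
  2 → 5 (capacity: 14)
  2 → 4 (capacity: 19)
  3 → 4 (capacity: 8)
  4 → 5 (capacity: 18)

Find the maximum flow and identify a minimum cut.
Max flow = 24, Min cut edges: (0,1), (0,5)

Maximum flow: 24
Minimum cut: (0,1), (0,5)
Partition: S = [0], T = [1, 2, 3, 4, 5]

Max-flow min-cut theorem verified: both equal 24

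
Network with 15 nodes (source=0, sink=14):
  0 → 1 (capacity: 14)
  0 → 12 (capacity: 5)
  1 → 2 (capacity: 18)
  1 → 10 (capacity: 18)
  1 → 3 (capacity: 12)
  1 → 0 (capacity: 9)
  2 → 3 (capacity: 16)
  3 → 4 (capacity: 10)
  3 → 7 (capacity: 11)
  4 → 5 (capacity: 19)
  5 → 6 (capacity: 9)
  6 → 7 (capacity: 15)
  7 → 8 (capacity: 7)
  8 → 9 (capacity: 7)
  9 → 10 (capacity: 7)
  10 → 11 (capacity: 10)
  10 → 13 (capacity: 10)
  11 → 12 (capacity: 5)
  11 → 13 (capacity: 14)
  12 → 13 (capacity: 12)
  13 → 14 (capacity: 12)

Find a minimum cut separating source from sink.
Min cut value = 12, edges: (13,14)

Min cut value: 12
Partition: S = [0, 1, 2, 3, 4, 5, 6, 7, 8, 9, 10, 11, 12, 13], T = [14]
Cut edges: (13,14)

By max-flow min-cut theorem, max flow = min cut = 12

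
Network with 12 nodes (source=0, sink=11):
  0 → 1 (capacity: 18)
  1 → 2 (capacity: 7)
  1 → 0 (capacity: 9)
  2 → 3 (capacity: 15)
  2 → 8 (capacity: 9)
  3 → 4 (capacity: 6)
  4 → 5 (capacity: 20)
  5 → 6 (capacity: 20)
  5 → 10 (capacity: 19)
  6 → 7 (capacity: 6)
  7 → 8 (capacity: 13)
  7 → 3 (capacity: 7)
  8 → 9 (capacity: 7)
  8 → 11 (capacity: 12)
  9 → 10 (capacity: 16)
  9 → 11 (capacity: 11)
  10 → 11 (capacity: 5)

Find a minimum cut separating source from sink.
Min cut value = 7, edges: (1,2)

Min cut value: 7
Partition: S = [0, 1], T = [2, 3, 4, 5, 6, 7, 8, 9, 10, 11]
Cut edges: (1,2)

By max-flow min-cut theorem, max flow = min cut = 7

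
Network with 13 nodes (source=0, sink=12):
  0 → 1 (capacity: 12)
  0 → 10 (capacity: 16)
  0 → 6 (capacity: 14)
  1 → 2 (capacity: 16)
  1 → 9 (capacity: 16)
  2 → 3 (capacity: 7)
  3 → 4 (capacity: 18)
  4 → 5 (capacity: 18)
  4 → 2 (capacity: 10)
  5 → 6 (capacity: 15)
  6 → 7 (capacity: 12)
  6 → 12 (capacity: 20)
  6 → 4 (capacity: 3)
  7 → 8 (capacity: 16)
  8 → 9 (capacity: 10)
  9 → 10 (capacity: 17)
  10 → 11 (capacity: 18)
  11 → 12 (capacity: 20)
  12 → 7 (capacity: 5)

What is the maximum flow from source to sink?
Maximum flow = 38

Max flow: 38

Flow assignment:
  0 → 1: 12/12
  0 → 10: 13/16
  0 → 6: 13/14
  1 → 2: 7/16
  1 → 9: 5/16
  2 → 3: 7/7
  3 → 4: 7/18
  4 → 5: 7/18
  5 → 6: 7/15
  6 → 12: 20/20
  9 → 10: 5/17
  10 → 11: 18/18
  11 → 12: 18/20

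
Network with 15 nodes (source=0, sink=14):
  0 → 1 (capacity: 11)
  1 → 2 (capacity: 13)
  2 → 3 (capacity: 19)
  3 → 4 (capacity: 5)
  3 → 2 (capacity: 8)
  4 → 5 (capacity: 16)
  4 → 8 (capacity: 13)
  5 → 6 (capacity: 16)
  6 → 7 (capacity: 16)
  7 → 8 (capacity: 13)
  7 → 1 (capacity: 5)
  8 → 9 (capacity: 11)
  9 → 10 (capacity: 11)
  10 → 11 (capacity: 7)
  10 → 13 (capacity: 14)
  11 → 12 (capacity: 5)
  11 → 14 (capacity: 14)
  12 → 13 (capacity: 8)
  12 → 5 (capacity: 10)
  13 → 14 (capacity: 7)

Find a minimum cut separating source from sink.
Min cut value = 5, edges: (3,4)

Min cut value: 5
Partition: S = [0, 1, 2, 3], T = [4, 5, 6, 7, 8, 9, 10, 11, 12, 13, 14]
Cut edges: (3,4)

By max-flow min-cut theorem, max flow = min cut = 5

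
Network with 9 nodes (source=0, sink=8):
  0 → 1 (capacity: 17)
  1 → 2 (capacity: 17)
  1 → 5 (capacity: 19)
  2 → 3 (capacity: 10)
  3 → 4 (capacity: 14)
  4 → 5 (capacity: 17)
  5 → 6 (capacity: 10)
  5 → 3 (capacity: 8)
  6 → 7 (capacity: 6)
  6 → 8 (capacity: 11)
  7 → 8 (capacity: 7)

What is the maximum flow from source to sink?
Maximum flow = 10

Max flow: 10

Flow assignment:
  0 → 1: 10/17
  1 → 5: 10/19
  5 → 6: 10/10
  6 → 8: 10/11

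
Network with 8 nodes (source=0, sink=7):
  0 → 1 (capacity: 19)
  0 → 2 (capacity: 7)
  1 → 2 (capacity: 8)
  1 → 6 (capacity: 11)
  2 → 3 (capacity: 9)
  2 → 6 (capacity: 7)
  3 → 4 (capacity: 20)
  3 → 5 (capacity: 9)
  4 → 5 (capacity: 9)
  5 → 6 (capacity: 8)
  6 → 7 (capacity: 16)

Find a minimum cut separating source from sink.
Min cut value = 16, edges: (6,7)

Min cut value: 16
Partition: S = [0, 1, 2, 3, 4, 5, 6], T = [7]
Cut edges: (6,7)

By max-flow min-cut theorem, max flow = min cut = 16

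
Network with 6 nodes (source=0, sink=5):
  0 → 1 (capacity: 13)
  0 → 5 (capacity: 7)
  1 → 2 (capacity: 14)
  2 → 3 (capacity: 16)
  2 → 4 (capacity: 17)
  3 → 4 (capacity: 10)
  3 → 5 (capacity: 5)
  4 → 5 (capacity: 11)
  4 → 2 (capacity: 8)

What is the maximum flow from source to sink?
Maximum flow = 20

Max flow: 20

Flow assignment:
  0 → 1: 13/13
  0 → 5: 7/7
  1 → 2: 13/14
  2 → 3: 13/16
  3 → 4: 8/10
  3 → 5: 5/5
  4 → 5: 8/11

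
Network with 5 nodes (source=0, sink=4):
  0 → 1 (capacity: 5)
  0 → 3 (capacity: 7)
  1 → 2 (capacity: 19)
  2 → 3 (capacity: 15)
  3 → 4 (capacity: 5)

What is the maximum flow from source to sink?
Maximum flow = 5

Max flow: 5

Flow assignment:
  0 → 1: 5/5
  1 → 2: 5/19
  2 → 3: 5/15
  3 → 4: 5/5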